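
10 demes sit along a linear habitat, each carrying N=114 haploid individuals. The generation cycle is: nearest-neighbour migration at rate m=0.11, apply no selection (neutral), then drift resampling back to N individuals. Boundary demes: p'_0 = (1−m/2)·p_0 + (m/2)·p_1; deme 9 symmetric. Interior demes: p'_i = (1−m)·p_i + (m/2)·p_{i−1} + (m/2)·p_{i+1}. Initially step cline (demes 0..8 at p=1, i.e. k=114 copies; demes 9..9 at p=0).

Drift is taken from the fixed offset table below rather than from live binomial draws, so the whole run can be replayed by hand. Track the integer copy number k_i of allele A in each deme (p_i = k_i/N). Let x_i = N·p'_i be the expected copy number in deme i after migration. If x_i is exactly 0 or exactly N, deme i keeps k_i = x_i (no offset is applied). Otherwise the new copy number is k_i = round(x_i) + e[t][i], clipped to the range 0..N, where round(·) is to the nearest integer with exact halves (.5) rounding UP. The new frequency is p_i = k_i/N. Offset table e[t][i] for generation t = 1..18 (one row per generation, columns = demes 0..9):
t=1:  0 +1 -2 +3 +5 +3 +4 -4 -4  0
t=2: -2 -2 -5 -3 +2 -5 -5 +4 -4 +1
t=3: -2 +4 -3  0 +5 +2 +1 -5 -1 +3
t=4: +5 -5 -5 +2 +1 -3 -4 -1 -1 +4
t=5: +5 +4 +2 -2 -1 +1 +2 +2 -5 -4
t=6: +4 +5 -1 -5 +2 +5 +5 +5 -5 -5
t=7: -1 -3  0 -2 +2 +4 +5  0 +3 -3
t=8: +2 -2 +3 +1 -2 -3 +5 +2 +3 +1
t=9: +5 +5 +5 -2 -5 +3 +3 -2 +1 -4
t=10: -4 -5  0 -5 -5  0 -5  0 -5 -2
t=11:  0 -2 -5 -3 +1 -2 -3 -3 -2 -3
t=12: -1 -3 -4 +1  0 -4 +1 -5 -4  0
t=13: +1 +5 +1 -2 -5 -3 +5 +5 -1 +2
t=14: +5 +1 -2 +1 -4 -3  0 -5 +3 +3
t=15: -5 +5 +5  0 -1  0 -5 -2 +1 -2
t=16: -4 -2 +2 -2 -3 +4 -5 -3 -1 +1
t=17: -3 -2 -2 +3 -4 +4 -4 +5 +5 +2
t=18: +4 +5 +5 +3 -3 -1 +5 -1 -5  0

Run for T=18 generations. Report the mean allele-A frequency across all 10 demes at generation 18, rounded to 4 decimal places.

0.8421

t=0: k=[114 114 114 114 114 114 114 114 114 0]
t=1: x=[114.0000 114.0000 114.0000 114.0000 114.0000 114.0000 114.0000 114.0000 107.7300 6.2700] k=[114 114 114 114 114 114 114 114 104 6]
t=2: x=[114.0000 114.0000 114.0000 114.0000 114.0000 114.0000 114.0000 113.4500 99.1600 11.3900] k=[114 114 114 114 114 114 114 114 95 12]
t=3: x=[114.0000 114.0000 114.0000 114.0000 114.0000 114.0000 114.0000 112.9550 91.4800 16.5650] k=[114 114 114 114 114 114 114 108 90 20]
t=4: x=[114.0000 114.0000 114.0000 114.0000 114.0000 114.0000 113.6700 107.3400 87.1400 23.8500] k=[114 114 114 114 114 114 110 106 86 28]
t=5: x=[114.0000 114.0000 114.0000 114.0000 114.0000 113.7800 110.0000 105.1200 83.9100 31.1900] k=[114 114 114 114 114 114 112 107 79 27]
t=6: x=[114.0000 114.0000 114.0000 114.0000 114.0000 113.8900 111.8350 105.7350 77.6800 29.8600] k=[114 114 114 114 114 114 114 111 73 25]
t=7: x=[114.0000 114.0000 114.0000 114.0000 114.0000 114.0000 113.8350 109.0750 72.4500 27.6400] k=[114 114 114 114 114 114 114 109 75 25]
t=8: x=[114.0000 114.0000 114.0000 114.0000 114.0000 114.0000 113.7250 107.4050 74.1200 27.7500] k=[114 114 114 114 114 114 114 109 77 29]
t=9: x=[114.0000 114.0000 114.0000 114.0000 114.0000 114.0000 113.7250 107.5150 76.1200 31.6400] k=[114 114 114 114 114 114 114 106 77 28]
t=10: x=[114.0000 114.0000 114.0000 114.0000 114.0000 114.0000 113.5600 104.8450 75.9000 30.6950] k=[114 114 114 114 114 114 109 105 71 29]
t=11: x=[114.0000 114.0000 114.0000 114.0000 114.0000 113.7250 109.0550 103.3500 70.5600 31.3100] k=[114 114 114 114 114 112 106 100 69 28]
t=12: x=[114.0000 114.0000 114.0000 114.0000 113.8900 111.7800 106.0000 98.6250 68.4500 30.2550] k=[114 114 114 114 114 108 107 94 64 30]
t=13: x=[114.0000 114.0000 114.0000 114.0000 113.6700 108.2750 106.3400 93.0650 63.7800 31.8700] k=[114 114 114 114 109 105 111 98 63 34]
t=14: x=[114.0000 114.0000 114.0000 113.7250 109.0550 105.5500 109.9550 96.7900 63.3300 35.5950] k=[114 114 114 114 105 103 110 92 66 39]
t=15: x=[114.0000 114.0000 114.0000 113.5050 105.3850 103.4950 108.6250 91.5600 65.9450 40.4850] k=[114 114 114 114 104 103 104 90 67 38]
t=16: x=[114.0000 114.0000 114.0000 113.4500 104.4950 103.1100 103.1750 89.5050 66.6700 39.5950] k=[114 114 114 111 101 107 98 87 66 41]
t=17: x=[114.0000 114.0000 113.8350 110.6150 101.8800 106.1750 97.8900 86.4500 65.7800 42.3750] k=[114 114 112 114 98 110 94 91 71 44]
t=18: x=[114.0000 113.8900 112.2200 113.0100 99.5400 108.4600 94.7150 90.0650 70.6150 45.4850] k=[114 114 114 114 97 107 100 89 66 45]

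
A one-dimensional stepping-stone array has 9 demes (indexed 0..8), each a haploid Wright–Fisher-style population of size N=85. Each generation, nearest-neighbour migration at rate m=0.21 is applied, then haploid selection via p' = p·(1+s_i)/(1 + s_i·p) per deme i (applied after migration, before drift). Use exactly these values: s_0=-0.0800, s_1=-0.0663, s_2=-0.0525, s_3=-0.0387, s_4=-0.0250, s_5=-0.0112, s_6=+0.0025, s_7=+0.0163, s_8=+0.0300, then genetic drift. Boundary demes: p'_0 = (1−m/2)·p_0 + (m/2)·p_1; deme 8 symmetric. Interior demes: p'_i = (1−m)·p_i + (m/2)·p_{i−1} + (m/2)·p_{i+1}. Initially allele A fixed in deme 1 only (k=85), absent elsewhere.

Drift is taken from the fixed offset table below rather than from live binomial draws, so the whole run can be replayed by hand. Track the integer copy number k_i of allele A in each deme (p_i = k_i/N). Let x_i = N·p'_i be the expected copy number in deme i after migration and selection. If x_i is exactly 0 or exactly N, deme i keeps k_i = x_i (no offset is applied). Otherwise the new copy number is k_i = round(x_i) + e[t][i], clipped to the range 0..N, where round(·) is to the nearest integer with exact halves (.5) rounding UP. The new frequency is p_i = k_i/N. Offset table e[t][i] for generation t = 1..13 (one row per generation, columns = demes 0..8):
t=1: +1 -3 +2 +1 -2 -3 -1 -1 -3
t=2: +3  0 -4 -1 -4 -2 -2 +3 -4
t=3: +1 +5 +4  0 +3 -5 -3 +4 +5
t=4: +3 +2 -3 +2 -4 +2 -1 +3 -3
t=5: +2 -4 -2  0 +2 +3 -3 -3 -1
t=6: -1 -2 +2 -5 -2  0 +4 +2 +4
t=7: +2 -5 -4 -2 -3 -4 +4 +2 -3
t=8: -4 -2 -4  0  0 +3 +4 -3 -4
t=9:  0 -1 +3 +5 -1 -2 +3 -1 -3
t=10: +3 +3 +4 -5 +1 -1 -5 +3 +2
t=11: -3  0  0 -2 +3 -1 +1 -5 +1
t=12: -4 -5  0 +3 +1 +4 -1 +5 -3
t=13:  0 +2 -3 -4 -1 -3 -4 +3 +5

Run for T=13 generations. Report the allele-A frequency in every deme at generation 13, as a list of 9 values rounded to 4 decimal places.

[0.0941, 0.1176, 0.0706, 0.0118, 0.0471, 0.0118, 0.0000, 0.0000, 0.0000]

t=0: k=[0 85 0 0 0 0 0 0 0]
t=1: x=[8.2806 66.1634 8.5033 0.0000 0.0000 0.0000 0.0000 0.0000 0.0000] k=[9 63 11 0 0 0 0 0 0]
t=2: x=[13.6854 50.4731 14.6399 1.1109 0.0000 0.0000 0.0000 0.0000 0.0000] k=[17 50 11 0 0 0 0 0 0]
t=3: x=[19.1976 40.9829 13.3229 1.1109 0.0000 0.0000 0.0000 0.0000 0.0000] k=[20 46 17 1 0 0 0 0 0]
t=4: x=[21.3687 38.7747 17.6005 2.4783 0.1024 0.0000 0.0000 0.0000 0.0000] k=[24 41 15 4 0 0 0 0 0]
t=5: x=[24.3122 35.0639 15.8673 4.5616 0.4096 0.0000 0.0000 0.0000 0.0000] k=[26 31 14 5 2 0 0 0 0]
t=6: x=[25.0278 27.4010 14.1910 5.4260 2.0536 0.2077 0.0000 0.0000 0.0000] k=[24 25 16 0 0 0 0 0 0]
t=7: x=[22.6914 22.7878 14.6013 1.6162 0.0000 0.0000 0.0000 0.0000 0.0000] k=[25 18 11 0 0 0 0 0 0]
t=8: x=[22.8455 17.0459 10.0905 1.1109 0.0000 0.0000 0.0000 0.0000 0.0000] k=[19 15 6 1 0 0 0 0 0]
t=9: x=[17.3978 13.6696 6.1072 1.3659 0.1024 0.0000 0.0000 0.0000 0.0000] k=[17 13 9 6 0 0 0 0 0]
t=10: x=[15.4954 12.2624 8.6758 5.4792 0.6144 0.0000 0.0000 0.0000 0.0000] k=[18 15 13 0 2 0 0 0 0]
t=11: x=[16.5456 14.2717 11.3059 1.5151 1.5412 0.2077 0.0000 0.0000 0.0000] k=[14 14 11 0 5 0 0 0 0]
t=12: x=[13.0520 12.9155 9.6874 1.6162 3.8557 0.5192 0.0000 0.0000 0.0000] k=[9 8 10 5 5 5 0 0 0]
t=13: x=[8.2525 7.8144 8.8291 5.3246 4.8822 4.4275 0.5263 0.0000 0.0000] k=[8 10 6 1 4 1 0 0 0]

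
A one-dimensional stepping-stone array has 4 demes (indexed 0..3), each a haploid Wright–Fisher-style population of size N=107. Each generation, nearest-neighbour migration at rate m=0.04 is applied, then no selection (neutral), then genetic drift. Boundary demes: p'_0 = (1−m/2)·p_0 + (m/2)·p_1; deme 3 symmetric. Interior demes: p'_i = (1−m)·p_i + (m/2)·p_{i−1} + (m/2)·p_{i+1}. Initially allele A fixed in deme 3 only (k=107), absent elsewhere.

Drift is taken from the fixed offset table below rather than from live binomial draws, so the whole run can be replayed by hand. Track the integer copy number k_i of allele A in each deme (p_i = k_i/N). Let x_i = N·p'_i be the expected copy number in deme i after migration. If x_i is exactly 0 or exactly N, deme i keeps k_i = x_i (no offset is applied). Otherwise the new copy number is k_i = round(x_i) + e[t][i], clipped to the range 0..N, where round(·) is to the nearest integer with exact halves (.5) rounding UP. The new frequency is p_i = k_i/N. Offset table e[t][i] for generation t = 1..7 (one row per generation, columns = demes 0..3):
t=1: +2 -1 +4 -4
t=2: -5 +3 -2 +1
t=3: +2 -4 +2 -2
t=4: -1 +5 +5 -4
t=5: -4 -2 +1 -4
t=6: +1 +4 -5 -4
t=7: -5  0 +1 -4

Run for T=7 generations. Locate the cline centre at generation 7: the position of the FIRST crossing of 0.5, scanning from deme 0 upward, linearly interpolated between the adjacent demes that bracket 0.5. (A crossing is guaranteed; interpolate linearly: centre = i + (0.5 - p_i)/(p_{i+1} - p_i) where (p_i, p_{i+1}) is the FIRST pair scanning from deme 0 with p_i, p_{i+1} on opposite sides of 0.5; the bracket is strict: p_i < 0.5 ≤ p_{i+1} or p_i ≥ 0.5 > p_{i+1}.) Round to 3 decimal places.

2.629

t=0: k=[0 0 0 107]
t=1: x=[0.0000 0.0000 2.1400 104.8600] k=[0 0 6 101]
t=2: x=[0.0000 0.1200 7.7800 99.1000] k=[0 3 6 100]
t=3: x=[0.0600 3.0000 7.8200 98.1200] k=[2 0 10 96]
t=4: x=[1.9600 0.2400 11.5200 94.2800] k=[1 5 17 90]
t=5: x=[1.0800 5.1600 18.2200 88.5400] k=[0 3 19 85]
t=6: x=[0.0600 3.2600 20.0000 83.6800] k=[1 7 15 80]
t=7: x=[1.1200 7.0400 16.1400 78.7000] k=[0 7 17 75]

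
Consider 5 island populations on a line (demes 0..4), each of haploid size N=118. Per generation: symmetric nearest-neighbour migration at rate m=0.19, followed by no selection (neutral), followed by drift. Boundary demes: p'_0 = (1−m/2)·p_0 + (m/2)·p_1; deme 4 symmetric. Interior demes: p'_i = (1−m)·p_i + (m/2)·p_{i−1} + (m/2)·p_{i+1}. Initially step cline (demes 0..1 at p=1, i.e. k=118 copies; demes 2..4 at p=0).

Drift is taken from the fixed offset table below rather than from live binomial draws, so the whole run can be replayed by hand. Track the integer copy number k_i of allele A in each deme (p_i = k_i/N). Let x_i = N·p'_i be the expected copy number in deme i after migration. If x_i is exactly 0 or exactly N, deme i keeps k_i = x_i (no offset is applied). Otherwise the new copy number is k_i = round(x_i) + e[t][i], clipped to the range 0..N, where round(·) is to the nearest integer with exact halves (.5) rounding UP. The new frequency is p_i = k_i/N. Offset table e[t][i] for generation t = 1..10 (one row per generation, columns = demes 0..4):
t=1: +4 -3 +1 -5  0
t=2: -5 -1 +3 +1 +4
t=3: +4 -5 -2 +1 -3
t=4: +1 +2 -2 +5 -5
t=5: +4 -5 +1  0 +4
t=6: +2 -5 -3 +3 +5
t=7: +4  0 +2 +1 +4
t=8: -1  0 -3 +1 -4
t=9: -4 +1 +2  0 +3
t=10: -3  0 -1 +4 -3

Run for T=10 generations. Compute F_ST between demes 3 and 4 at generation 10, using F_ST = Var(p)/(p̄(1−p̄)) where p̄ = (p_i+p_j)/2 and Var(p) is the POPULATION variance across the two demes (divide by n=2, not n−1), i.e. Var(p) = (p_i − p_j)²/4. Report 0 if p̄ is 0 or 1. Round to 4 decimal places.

t=0: k=[118 118 0 0 0]
t=1: x=[118.0000 106.7900 11.2100 0.0000 0.0000] k=[118 104 12 0 0]
t=2: x=[116.6700 96.5900 19.6000 1.1400 0.0000] k=[112 96 23 2 0]
t=3: x=[110.4800 90.5850 27.9400 3.8050 0.1900] k=[114 86 26 5 0]
t=4: x=[111.3400 82.9600 29.7050 6.5200 0.4750] k=[112 85 28 12 0]
t=5: x=[109.4350 82.1500 31.8950 12.3800 1.1400] k=[113 77 33 12 5]
t=6: x=[109.5800 76.2400 35.1850 13.3300 5.6650] k=[112 71 32 16 11]
t=7: x=[108.1050 71.1900 34.1850 17.0450 11.4750] k=[112 71 36 18 15]
t=8: x=[108.1050 71.5700 37.6150 19.4250 15.2850] k=[107 72 35 20 11]
t=9: x=[103.6750 71.8100 37.0900 20.5700 11.8550] k=[100 73 39 21 15]
t=10: x=[97.4350 72.3350 40.5200 22.1400 15.5700] k=[94 72 40 26 13]

0.0220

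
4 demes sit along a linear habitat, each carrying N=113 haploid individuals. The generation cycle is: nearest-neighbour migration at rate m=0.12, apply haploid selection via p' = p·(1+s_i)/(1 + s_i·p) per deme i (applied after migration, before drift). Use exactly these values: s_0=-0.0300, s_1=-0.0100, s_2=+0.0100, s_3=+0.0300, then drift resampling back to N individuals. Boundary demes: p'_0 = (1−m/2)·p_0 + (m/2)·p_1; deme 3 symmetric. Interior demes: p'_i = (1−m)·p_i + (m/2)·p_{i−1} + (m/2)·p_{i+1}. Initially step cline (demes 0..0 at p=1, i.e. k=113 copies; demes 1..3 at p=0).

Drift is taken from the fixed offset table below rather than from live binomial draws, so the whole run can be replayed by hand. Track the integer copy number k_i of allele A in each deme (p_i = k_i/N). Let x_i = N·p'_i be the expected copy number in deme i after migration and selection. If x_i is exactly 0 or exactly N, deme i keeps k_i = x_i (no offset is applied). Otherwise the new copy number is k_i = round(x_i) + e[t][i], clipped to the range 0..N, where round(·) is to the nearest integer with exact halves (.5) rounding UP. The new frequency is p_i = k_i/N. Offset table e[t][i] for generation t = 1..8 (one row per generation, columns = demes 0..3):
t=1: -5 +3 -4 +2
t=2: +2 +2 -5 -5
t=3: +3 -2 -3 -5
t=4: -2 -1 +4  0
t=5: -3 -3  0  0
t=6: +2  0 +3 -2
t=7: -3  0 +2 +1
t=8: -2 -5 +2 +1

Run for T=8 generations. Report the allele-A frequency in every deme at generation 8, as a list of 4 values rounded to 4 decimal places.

t=0: k=[113 0 0 0]
t=1: x=[106.0233 6.7162 0.0000 0.0000] k=[101 10 0 0]
t=2: x=[95.0856 14.7308 0.6060 0.0000] k=[97 17 0 0]
t=3: x=[91.6781 20.6101 1.0301 0.0000] k=[95 19 0 0]
t=4: x=[89.8850 22.2399 1.1513 0.0000] k=[88 21 5 0]
t=5: x=[83.3182 23.8702 5.7137 0.3090] k=[80 21 6 0]
t=6: x=[75.7029 23.4527 6.6016 0.3708] k=[78 23 10 0]
t=7: x=[73.9251 25.3220 10.2725 0.6179] k=[71 25 12 2]
t=8: x=[67.4141 26.7741 12.2886 2.6762] k=[65 22 14 4]

[0.5752, 0.1947, 0.1239, 0.0354]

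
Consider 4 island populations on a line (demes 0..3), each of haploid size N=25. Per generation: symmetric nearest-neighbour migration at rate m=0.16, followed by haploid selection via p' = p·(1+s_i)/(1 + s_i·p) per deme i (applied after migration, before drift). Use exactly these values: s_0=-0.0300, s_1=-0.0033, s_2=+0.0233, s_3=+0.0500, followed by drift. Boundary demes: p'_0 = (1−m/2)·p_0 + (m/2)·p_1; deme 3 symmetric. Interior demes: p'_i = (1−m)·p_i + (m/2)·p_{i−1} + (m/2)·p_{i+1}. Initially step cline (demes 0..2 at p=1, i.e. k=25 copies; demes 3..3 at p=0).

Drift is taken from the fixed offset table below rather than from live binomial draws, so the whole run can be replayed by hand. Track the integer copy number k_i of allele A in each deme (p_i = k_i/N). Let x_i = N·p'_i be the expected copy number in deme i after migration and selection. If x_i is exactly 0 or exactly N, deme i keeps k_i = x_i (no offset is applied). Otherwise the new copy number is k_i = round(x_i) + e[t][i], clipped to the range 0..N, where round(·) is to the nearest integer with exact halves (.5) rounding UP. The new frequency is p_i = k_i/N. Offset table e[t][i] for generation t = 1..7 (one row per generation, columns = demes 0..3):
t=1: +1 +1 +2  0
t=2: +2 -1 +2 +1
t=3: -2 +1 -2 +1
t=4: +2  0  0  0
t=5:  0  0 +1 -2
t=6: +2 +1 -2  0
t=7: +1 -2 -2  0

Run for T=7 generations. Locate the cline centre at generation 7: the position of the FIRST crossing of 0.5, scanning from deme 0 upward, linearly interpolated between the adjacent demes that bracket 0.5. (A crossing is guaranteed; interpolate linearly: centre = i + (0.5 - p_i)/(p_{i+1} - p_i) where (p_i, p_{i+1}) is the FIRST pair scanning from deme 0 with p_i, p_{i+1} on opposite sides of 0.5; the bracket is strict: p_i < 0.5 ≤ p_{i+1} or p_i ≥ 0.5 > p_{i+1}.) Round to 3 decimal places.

2.583

t=0: k=[25 25 25 0]
t=1: x=[25.0000 25.0000 23.0420 2.0916] k=[25 25 25 2]
t=2: x=[25.0000 25.0000 23.1989 4.0013] k=[25 25 25 5]
t=3: x=[25.0000 25.0000 23.4341 6.8397] k=[25 25 21 8]
t=4: x=[25.0000 24.6790 20.3676 9.3234] k=[25 25 20 9]
t=5: x=[25.0000 24.5987 19.6179 10.1730] k=[25 25 21 8]
t=6: x=[25.0000 24.6790 20.3676 9.3234] k=[25 25 18 9]
t=7: x=[25.0000 24.4382 17.9571 10.0114] k=[25 22 16 10]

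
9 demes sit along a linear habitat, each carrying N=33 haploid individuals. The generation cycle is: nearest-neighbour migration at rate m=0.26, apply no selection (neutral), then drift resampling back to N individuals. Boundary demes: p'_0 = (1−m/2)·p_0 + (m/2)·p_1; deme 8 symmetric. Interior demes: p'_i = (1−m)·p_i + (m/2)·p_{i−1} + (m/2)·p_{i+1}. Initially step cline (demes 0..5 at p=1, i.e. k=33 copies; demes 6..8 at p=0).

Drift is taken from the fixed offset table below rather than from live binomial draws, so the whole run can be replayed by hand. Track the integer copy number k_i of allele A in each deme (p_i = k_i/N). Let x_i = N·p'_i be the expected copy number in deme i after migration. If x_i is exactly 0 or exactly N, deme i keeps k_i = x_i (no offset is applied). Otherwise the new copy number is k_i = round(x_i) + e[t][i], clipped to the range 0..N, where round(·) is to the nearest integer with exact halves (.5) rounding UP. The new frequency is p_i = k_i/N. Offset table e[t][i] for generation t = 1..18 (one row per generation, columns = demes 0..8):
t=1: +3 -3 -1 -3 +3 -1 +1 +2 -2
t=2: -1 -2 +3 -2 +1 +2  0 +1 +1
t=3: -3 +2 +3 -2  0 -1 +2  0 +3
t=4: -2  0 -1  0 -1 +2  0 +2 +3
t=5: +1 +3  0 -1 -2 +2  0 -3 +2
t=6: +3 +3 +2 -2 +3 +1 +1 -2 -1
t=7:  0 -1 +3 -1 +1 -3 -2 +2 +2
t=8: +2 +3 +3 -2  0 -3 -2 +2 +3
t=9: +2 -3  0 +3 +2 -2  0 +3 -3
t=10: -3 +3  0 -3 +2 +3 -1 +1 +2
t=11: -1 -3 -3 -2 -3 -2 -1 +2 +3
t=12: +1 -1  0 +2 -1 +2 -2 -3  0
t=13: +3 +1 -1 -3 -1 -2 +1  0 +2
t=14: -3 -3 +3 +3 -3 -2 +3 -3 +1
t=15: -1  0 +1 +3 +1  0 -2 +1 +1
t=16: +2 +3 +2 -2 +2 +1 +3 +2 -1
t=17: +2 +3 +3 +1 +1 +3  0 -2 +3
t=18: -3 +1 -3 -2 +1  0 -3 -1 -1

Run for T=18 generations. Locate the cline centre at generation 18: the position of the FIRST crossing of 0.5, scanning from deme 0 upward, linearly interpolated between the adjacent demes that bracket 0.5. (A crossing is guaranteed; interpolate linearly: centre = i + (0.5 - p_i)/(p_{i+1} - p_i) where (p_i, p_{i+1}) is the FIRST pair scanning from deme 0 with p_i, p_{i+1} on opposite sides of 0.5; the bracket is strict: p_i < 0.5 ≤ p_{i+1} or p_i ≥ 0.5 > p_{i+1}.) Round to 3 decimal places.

t=0: k=[33 33 33 33 33 33 0 0 0]
t=1: x=[33.0000 33.0000 33.0000 33.0000 33.0000 28.7100 4.2900 0.0000 0.0000] k=[33 33 33 33 33 28 5 0 0]
t=2: x=[33.0000 33.0000 33.0000 33.0000 32.3500 25.6600 7.3400 0.6500 0.0000] k=[33 33 33 33 33 28 7 2 0]
t=3: x=[33.0000 33.0000 33.0000 33.0000 32.3500 25.9200 9.0800 2.3900 0.2600] k=[33 33 33 33 32 25 11 2 3]
t=4: x=[33.0000 33.0000 33.0000 32.8700 31.2200 24.0900 11.6500 3.3000 2.8700] k=[33 33 33 33 30 26 12 5 6]
t=5: x=[33.0000 33.0000 33.0000 32.6100 29.8700 24.7000 12.9100 6.0400 5.8700] k=[33 33 33 32 28 27 13 3 8]
t=6: x=[33.0000 33.0000 32.8700 31.6100 28.3900 25.3100 13.5200 4.9500 7.3500] k=[33 33 33 30 31 26 15 3 6]
t=7: x=[33.0000 33.0000 32.6100 30.5200 30.2200 25.2200 14.8700 4.9500 5.6100] k=[33 33 33 30 31 22 13 7 8]
t=8: x=[33.0000 33.0000 32.6100 30.5200 29.7000 22.0000 13.3900 7.9100 7.8700] k=[33 33 33 29 30 19 11 10 11]
t=9: x=[33.0000 33.0000 32.4800 29.6500 28.4400 19.3900 11.9100 10.2600 10.8700] k=[33 33 32 33 30 17 12 13 8]
t=10: x=[33.0000 32.8700 32.2600 32.4800 28.7000 18.0400 12.7800 12.2200 8.6500] k=[33 33 32 29 31 21 12 13 11]
t=11: x=[33.0000 32.8700 31.7400 29.6500 29.4400 21.1300 13.3000 12.6100 11.2600] k=[33 30 29 28 26 19 12 15 14]
t=12: x=[32.6100 30.2600 29.0000 27.8700 25.3500 19.0000 13.3000 14.4800 14.1300] k=[33 29 29 30 24 21 11 11 14]
t=13: x=[32.4800 29.5200 29.1300 29.0900 24.3900 20.0900 12.3000 11.3900 13.6100] k=[33 31 28 26 23 18 13 11 16]
t=14: x=[32.7400 30.8700 28.1300 25.8700 22.7400 18.0000 13.3900 11.9100 15.3500] k=[30 28 31 29 20 16 16 9 16]
t=15: x=[29.7400 28.6500 30.3500 28.0900 20.6500 16.5200 15.0900 10.8200 15.0900] k=[29 29 31 31 22 17 13 12 16]
t=16: x=[29.0000 29.2600 30.7400 29.8300 22.5200 17.1300 13.3900 12.6500 15.4800] k=[31 32 33 28 25 18 16 15 14]
t=17: x=[31.1300 32.0000 32.2200 28.2600 24.4800 18.6500 16.1300 15.0000 14.1300] k=[33 33 33 29 25 22 16 13 17]
t=18: x=[33.0000 33.0000 32.4800 29.0000 25.1300 21.6100 16.3900 13.9100 16.4800] k=[33 33 29 27 26 22 13 13 15]

5.611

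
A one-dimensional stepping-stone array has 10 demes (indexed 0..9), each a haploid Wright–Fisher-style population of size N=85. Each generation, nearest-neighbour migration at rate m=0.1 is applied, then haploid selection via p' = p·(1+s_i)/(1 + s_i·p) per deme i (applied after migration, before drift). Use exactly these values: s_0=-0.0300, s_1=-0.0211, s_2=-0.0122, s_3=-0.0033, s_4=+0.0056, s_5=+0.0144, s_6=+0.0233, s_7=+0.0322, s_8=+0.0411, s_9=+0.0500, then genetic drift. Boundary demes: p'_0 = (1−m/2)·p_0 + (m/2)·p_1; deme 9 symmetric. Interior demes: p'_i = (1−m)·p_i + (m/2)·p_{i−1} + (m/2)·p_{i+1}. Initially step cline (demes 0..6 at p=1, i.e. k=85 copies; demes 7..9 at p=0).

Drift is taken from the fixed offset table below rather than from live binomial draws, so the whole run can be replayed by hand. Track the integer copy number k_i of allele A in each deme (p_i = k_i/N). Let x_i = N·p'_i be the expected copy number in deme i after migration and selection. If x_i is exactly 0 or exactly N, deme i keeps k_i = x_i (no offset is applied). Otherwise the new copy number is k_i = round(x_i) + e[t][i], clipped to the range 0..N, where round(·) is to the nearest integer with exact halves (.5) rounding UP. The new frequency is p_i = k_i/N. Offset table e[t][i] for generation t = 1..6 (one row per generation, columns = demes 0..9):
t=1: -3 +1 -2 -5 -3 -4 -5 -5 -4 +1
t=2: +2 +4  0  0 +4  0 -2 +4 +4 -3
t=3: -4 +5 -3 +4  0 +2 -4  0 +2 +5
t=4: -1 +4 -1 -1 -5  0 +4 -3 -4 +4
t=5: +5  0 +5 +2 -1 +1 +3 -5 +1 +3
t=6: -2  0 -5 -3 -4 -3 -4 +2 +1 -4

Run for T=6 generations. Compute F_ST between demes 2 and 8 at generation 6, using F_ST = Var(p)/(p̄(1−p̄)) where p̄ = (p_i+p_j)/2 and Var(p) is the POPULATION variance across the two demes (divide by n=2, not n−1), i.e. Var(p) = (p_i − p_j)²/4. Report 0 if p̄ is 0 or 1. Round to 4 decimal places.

0.9101

t=0: k=[85 85 85 85 85 85 85 0 0 0]
t=1: x=[85.0000 85.0000 85.0000 85.0000 85.0000 85.0000 80.8420 4.3798 0.0000 0.0000] k=[85 85 85 85 85 85 76 0 0 0]
t=2: x=[85.0000 85.0000 85.0000 85.0000 85.0000 84.5564 72.8911 3.9167 0.0000 0.0000] k=[85 85 85 85 85 85 71 8 0 0]
t=3: x=[85.0000 85.0000 85.0000 85.0000 85.0000 84.3099 68.8534 11.0511 0.4164 0.0000] k=[85 85 85 85 85 85 65 11 2 0]
t=4: x=[85.0000 85.0000 85.0000 85.0000 85.0000 84.0140 63.6701 13.6083 2.4438 0.1050] k=[85 85 85 85 85 84 68 11 0 4]
t=5: x=[85.0000 85.0000 85.0000 85.0000 84.9503 83.2743 66.2883 13.6594 0.7805 3.9811] k=[85 85 85 85 84 84 69 9 2 7]
t=6: x=[85.0000 85.0000 85.0000 84.9498 84.0552 83.2743 67.0779 11.9723 2.7035 7.0595] k=[85 85 85 82 80 80 63 14 4 3]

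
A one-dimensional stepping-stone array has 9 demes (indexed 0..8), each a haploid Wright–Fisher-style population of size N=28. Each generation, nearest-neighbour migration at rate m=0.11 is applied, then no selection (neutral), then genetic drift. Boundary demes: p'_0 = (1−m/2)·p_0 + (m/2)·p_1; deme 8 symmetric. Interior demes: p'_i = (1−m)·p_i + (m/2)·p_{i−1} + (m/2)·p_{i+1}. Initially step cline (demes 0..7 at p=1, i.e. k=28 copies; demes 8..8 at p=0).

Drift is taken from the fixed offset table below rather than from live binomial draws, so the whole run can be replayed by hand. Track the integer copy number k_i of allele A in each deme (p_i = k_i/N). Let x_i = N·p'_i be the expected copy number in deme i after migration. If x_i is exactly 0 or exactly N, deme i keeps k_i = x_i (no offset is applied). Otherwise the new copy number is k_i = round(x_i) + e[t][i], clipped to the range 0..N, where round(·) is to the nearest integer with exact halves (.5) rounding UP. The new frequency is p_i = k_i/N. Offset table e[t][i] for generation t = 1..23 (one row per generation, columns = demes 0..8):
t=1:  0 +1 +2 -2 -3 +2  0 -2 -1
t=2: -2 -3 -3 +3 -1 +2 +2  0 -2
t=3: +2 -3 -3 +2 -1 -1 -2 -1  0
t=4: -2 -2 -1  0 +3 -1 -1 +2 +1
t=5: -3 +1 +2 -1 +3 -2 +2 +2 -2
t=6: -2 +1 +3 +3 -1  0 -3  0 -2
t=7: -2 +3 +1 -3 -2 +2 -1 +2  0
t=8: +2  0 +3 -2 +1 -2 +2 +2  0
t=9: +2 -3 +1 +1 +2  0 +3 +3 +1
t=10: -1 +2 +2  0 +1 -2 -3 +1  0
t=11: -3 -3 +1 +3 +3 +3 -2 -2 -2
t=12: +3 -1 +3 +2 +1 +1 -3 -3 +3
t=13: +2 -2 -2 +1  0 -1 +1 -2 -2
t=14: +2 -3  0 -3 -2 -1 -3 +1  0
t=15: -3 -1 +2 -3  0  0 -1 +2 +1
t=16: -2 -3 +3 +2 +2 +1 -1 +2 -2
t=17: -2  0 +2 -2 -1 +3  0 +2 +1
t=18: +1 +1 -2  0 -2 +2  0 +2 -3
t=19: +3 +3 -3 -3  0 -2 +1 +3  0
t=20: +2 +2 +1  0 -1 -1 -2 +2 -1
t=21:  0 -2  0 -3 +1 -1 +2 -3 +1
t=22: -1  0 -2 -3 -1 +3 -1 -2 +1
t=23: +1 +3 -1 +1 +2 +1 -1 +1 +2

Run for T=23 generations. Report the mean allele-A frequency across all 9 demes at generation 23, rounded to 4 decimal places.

0.8095

t=0: k=[28 28 28 28 28 28 28 28 0]
t=1: x=[28.0000 28.0000 28.0000 28.0000 28.0000 28.0000 28.0000 26.4600 1.5400] k=[28 28 28 28 28 28 28 24 1]
t=2: x=[28.0000 28.0000 28.0000 28.0000 28.0000 28.0000 27.7800 22.9550 2.2650] k=[28 28 28 28 28 28 28 23 0]
t=3: x=[28.0000 28.0000 28.0000 28.0000 28.0000 28.0000 27.7250 22.0100 1.2650] k=[28 28 28 28 28 28 26 21 1]
t=4: x=[28.0000 28.0000 28.0000 28.0000 28.0000 27.8900 25.8350 20.1750 2.1000] k=[28 28 28 28 28 27 25 22 3]
t=5: x=[28.0000 28.0000 28.0000 28.0000 27.9450 26.9450 24.9450 21.1200 4.0450] k=[28 28 28 28 28 25 27 23 2]
t=6: x=[28.0000 28.0000 28.0000 28.0000 27.8350 25.2750 26.6700 22.0650 3.1550] k=[28 28 28 28 27 25 24 22 1]
t=7: x=[28.0000 28.0000 28.0000 27.9450 26.9450 25.0550 23.9450 20.9550 2.1550] k=[28 28 28 25 25 27 23 23 2]
t=8: x=[28.0000 28.0000 27.8350 25.1650 25.1100 26.6700 23.2200 21.8450 3.1550] k=[28 28 28 23 26 25 25 24 3]
t=9: x=[28.0000 28.0000 27.7250 23.4400 25.7800 25.0550 24.9450 22.9000 4.1550] k=[28 28 28 24 28 25 28 26 5]
t=10: x=[28.0000 28.0000 27.7800 24.4400 27.6150 25.3300 27.7250 24.9550 6.1550] k=[28 28 28 24 28 23 25 26 6]
t=11: x=[28.0000 28.0000 27.7800 24.4400 27.5050 23.3850 24.9450 24.8450 7.1000] k=[28 28 28 27 28 26 23 23 5]
t=12: x=[28.0000 28.0000 27.9450 27.1100 27.8350 25.9450 23.1650 22.0100 5.9900] k=[28 28 28 28 28 27 20 19 9]
t=13: x=[28.0000 28.0000 28.0000 28.0000 27.9450 26.6700 20.3300 18.5050 9.5500] k=[28 28 28 28 28 26 21 17 8]
t=14: x=[28.0000 28.0000 28.0000 28.0000 27.8900 25.8350 21.0550 16.7250 8.4950] k=[28 28 28 28 26 25 18 18 8]
t=15: x=[28.0000 28.0000 28.0000 27.8900 26.0550 24.6700 18.3850 17.4500 8.5500] k=[28 28 28 25 26 25 17 19 10]
t=16: x=[28.0000 28.0000 27.8350 25.2200 25.8900 24.6150 17.5500 18.3950 10.4950] k=[28 28 28 27 28 26 17 20 8]
t=17: x=[28.0000 28.0000 27.9450 27.1100 27.8350 25.6150 17.6600 19.1750 8.6600] k=[28 28 28 25 27 28 18 21 10]
t=18: x=[28.0000 28.0000 27.8350 25.2750 26.9450 27.3950 18.7150 20.2300 10.6050] k=[28 28 26 25 25 28 19 22 8]
t=19: x=[28.0000 27.8900 26.0550 25.0550 25.1650 27.3400 19.6600 21.0650 8.7700] k=[28 28 23 22 25 25 21 24 9]
t=20: x=[28.0000 27.7250 23.2200 22.2200 24.8350 24.7800 21.3850 23.0100 9.8250] k=[28 28 24 22 24 24 19 25 9]
t=21: x=[28.0000 27.7800 24.1100 22.2200 23.8900 23.7250 19.6050 23.7900 9.8800] k=[28 26 24 19 25 23 22 21 11]
t=22: x=[27.8900 26.0000 23.8350 19.6050 24.5600 23.0550 22.0000 20.5050 11.5500] k=[27 26 22 17 24 26 21 19 13]
t=23: x=[26.9450 25.8350 21.9450 17.6600 23.7250 25.6150 21.1650 18.7800 13.3300] k=[28 28 21 19 26 27 20 20 15]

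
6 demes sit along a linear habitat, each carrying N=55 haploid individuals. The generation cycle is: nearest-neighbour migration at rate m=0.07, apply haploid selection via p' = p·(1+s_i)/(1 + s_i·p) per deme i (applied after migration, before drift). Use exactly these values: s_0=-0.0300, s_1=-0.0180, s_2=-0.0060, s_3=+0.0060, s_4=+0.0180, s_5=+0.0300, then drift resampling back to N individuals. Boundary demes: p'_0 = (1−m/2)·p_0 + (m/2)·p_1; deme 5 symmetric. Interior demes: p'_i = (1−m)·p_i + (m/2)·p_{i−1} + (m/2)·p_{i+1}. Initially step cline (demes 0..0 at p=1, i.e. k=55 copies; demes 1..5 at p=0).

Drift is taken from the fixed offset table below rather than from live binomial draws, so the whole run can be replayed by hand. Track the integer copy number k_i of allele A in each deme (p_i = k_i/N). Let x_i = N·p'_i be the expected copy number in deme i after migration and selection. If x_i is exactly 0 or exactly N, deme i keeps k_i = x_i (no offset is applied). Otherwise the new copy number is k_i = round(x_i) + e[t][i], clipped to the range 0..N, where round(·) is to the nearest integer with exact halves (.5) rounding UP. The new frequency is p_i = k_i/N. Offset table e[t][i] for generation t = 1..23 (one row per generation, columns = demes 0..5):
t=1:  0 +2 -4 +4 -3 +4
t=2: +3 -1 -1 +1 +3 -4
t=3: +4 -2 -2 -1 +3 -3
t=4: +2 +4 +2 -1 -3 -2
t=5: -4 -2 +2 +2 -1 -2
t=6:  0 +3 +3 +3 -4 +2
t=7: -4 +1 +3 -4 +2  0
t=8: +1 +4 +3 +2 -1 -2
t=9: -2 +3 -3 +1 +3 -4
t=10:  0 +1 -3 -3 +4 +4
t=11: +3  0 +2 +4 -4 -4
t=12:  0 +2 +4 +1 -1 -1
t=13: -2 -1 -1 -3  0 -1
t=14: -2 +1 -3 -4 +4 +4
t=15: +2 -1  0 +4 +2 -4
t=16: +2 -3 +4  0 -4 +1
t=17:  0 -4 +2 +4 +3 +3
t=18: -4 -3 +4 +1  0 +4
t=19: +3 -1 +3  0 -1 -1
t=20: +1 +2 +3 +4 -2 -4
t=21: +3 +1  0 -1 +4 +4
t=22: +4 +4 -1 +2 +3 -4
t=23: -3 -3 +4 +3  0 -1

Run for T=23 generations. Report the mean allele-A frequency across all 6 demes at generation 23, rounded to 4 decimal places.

0.3242

t=0: k=[55 0 0 0 0 0]
t=1: x=[53.0176 1.8915 0.0000 0.0000 0.0000 0.0000] k=[53 4 0 0 0 0]
t=2: x=[51.1781 5.4847 0.1392 0.0000 0.0000 0.0000] k=[54 4 0 0 0 0]
t=3: x=[52.1693 5.5192 0.1392 0.0000 0.0000 0.0000] k=[55 4 0 0 0 0]
t=4: x=[53.1616 5.5537 0.1392 0.0000 0.0000 0.0000] k=[55 10 2 0 0 0]
t=5: x=[53.3777 11.1328 2.1973 0.0704 0.0000 0.0000] k=[49 9 4 2 0 0]
t=6: x=[47.4027 10.0747 4.0822 2.0116 0.0713 0.0000] k=[47 13 7 5 0 0]
t=7: x=[45.5745 13.7915 7.1027 4.9217 0.1781 0.0000] k=[42 15 10 1 2 0]
t=8: x=[40.7356 15.5665 9.8114 1.3579 1.9279 0.0721] k=[42 20 13 3 1 0]
t=9: x=[40.9132 20.2919 12.8357 3.2985 1.0533 0.0360] k=[39 23 10 4 4 0]
t=10: x=[38.0853 22.8620 10.1949 4.2333 3.9245 0.1442] k=[38 24 7 1 8 4]
t=11: x=[37.1447 23.6498 7.3466 1.4635 7.7328 4.2546] k=[40 24 9 5 4 0]
t=12: x=[39.0979 23.7895 9.3383 5.1328 3.9601 0.1442] k=[39 26 13 6 3 0]
t=13: x=[38.1916 25.7511 13.1497 6.1727 3.0510 0.1081] k=[36 25 12 3 3 0]
t=14: x=[35.2310 24.6826 12.0832 3.3337 2.9443 0.1081] k=[33 26 9 0 7 4]
t=15: x=[32.3503 25.4015 9.2337 0.5633 6.7550 4.2187] k=[34 24 9 5 9 0]
t=16: x=[33.2508 23.5800 9.3383 5.3086 8.6746 0.3244] k=[35 21 13 5 5 1]
t=17: x=[34.1169 20.9738 12.9404 5.3086 4.9396 1.1735] k=[34 17 15 9 8 4]
t=18: x=[33.0042 17.3088 14.7948 9.2208 8.0164 4.2546] k=[29 14 19 10 8 8]
t=19: x=[28.0565 14.5052 18.4362 10.2950 8.1936 8.2042] k=[31 14 21 10 7 7]
t=20: x=[29.9902 14.6440 20.2929 10.3301 7.2161 7.1826] k=[31 17 23 14 5 3]
t=21: x=[30.0955 17.4827 22.3951 14.0625 5.3303 3.1568] k=[33 18 22 13 9 7]
t=22: x=[32.0688 18.4417 21.4662 13.2350 9.2059 7.2541] k=[36 22 20 15 12 3]
t=23: x=[35.1250 22.1792 19.8186 15.1355 11.9561 3.4083] k=[32 19 24 18 12 2]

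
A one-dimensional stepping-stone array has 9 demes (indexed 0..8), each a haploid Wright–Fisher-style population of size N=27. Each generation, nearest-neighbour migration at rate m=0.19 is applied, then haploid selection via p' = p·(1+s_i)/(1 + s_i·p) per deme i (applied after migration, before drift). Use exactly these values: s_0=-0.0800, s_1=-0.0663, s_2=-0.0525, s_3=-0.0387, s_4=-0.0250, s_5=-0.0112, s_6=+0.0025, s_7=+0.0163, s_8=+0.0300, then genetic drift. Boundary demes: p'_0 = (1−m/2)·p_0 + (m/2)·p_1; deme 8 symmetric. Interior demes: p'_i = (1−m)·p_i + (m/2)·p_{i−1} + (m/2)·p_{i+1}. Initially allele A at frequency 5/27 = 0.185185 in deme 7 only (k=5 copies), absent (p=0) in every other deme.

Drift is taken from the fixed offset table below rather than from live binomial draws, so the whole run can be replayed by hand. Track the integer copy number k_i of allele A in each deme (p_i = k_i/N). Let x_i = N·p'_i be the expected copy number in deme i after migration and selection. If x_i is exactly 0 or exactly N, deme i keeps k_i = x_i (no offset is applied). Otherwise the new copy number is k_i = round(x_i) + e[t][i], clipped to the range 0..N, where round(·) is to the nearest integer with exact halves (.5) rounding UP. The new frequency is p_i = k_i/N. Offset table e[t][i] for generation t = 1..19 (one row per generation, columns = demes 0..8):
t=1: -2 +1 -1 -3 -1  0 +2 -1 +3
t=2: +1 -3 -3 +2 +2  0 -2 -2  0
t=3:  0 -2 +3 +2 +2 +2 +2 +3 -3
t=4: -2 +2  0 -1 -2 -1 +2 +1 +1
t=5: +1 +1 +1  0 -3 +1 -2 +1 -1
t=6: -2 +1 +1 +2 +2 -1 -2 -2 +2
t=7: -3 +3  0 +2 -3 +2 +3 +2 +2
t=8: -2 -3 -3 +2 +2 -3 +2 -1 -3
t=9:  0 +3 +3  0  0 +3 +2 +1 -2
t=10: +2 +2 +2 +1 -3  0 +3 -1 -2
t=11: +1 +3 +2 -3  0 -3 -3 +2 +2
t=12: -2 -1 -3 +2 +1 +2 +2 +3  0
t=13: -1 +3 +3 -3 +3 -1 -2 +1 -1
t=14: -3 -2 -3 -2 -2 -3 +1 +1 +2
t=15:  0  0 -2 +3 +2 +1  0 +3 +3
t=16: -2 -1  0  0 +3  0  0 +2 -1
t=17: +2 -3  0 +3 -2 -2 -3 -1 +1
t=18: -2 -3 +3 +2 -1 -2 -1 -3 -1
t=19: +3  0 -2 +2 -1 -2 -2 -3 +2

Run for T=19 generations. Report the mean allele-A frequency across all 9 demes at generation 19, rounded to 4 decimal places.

0.1070

t=0: k=[0 0 0 0 0 0 0 5 0]
t=1: x=[0.0000 0.0000 0.0000 0.0000 0.0000 0.0000 0.4762 4.1060 0.4890] k=[0 0 0 0 0 0 2 3 3]
t=2: x=[0.0000 0.0000 0.0000 0.0000 0.0000 0.1879 1.9094 2.9472 3.0797] k=[0 0 0 0 0 0 0 1 3]
t=3: x=[0.0000 0.0000 0.0000 0.0000 0.0000 0.0000 0.0952 1.1121 2.8853] k=[0 0 0 0 0 0 2 4 0]
t=4: x=[0.0000 0.0000 0.0000 0.0000 0.0000 0.1879 2.0046 3.4787 0.3912] k=[0 0 0 0 0 0 4 4 1]
t=5: x=[0.0000 0.0000 0.0000 0.0000 0.0000 0.3758 3.6278 3.7671 1.3217] k=[0 0 0 0 0 1 2 5 0]
t=6: x=[0.0000 0.0000 0.0000 0.0000 0.0926 0.9892 2.1950 4.2981 0.4890] k=[0 0 0 0 2 0 0 2 2]
t=7: x=[0.0000 0.0000 0.0000 0.1827 1.5819 0.1879 0.1905 1.8375 2.0554] k=[0 0 0 2 0 2 3 4 4]
t=8: x=[0.0000 0.0000 0.1801 1.5609 0.3706 1.8852 3.0067 3.9593 4.1018] k=[0 0 0 4 2 0 5 3 1]
t=9: x=[0.0000 0.0000 0.3603 3.3135 1.9536 0.6577 4.3441 3.0434 1.2241] k=[0 0 3 3 2 4 6 4 0]
t=10: x=[0.0000 0.2663 2.5861 2.8043 2.2326 3.9618 5.6311 3.8632 0.3912] k=[0 2 5 4 0 4 9 3 0]
t=11: x=[0.1749 1.9662 4.4171 3.5903 0.7415 4.0560 7.9690 3.3319 0.2935] k=[1 5 6 1 1 1 5 5 2]
t=12: x=[1.2748 4.4540 5.1998 1.4209 0.9759 1.3653 4.6296 4.7783 2.3476] k=[0 3 2 3 2 3 7 8 2]
t=13: x=[0.2624 2.4621 2.0839 2.7122 2.1396 3.2526 6.7276 7.4217 2.6396] k=[0 5 5 0 5 2 5 8 2]
t=14: x=[0.4376 4.2725 4.3255 0.9145 4.1503 2.5439 5.0102 7.2303 2.6396] k=[0 2 1 0 2 0 6 8 5]
t=15: x=[0.1749 1.6081 0.9493 0.2741 1.5819 0.7517 5.6311 7.6131 5.4118] k=[0 2 0 3 4 2 6 11 8]
t=16: x=[0.1749 1.5186 0.4505 2.7122 3.6346 2.5439 6.1068 10.3430 8.4557] k=[0 1 0 3 7 3 6 12 7]
t=17: x=[0.0874 0.7578 0.3603 2.9885 6.1194 3.6295 6.2970 11.0604 7.6358] k=[2 0 0 6 4 2 3 10 9]
t=18: x=[1.6742 0.1775 0.5407 5.0753 3.9145 2.2616 3.5777 9.3385 9.2741] k=[0 0 4 7 3 0 3 6 8]
t=19: x=[0.0000 0.3551 3.7283 6.1456 3.0263 0.5637 3.0067 5.9799 7.9751] k=[0 0 2 8 2 0 1 3 10]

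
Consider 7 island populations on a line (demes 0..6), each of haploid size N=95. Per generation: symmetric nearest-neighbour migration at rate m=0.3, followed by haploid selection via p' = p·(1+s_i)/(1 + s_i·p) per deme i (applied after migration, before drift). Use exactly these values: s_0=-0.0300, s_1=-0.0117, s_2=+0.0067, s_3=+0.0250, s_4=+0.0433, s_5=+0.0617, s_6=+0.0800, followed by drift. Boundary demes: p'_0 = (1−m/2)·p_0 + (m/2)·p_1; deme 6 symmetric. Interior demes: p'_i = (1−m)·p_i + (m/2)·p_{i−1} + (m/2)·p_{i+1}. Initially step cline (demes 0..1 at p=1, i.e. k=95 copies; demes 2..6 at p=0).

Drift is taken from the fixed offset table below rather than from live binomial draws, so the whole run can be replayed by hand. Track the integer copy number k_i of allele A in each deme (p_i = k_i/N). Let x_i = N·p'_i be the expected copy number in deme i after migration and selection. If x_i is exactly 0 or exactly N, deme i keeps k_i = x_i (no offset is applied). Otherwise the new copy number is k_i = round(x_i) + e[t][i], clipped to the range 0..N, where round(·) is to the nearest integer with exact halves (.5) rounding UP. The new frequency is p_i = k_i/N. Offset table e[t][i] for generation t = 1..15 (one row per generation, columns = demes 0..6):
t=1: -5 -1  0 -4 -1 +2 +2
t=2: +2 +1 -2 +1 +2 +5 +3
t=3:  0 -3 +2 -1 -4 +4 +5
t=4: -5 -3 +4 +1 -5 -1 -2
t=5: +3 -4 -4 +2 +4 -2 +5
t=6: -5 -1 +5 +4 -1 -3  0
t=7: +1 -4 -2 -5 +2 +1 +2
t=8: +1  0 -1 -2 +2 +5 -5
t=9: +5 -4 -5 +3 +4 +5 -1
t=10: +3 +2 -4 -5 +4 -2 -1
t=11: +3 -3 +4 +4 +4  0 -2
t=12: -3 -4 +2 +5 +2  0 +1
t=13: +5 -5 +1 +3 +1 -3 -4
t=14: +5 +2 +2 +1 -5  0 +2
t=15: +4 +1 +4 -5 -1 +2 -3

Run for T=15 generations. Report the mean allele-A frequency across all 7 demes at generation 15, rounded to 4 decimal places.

t=0: k=[95 95 0 0 0 0 0]
t=1: x=[95.0000 80.6069 14.3311 0.0000 0.0000 0.0000 0.0000] k=[95 80 14 0 0 0 0]
t=2: x=[92.6821 72.1464 21.9124 2.1513 0.0000 0.0000 0.0000] k=[95 73 20 3 0 0 0]
t=3: x=[91.6016 68.1238 25.5245 5.2205 0.4694 0.0000 0.0000] k=[92 65 28 4 0 0 0]
t=4: x=[87.7486 63.2517 30.0871 7.1618 0.6258 0.0000 0.0000] k=[83 60 34 8 0 0 0]
t=5: x=[79.1519 59.2881 34.1459 10.9367 1.2513 0.0000 0.0000] k=[82 55 30 13 5 0 0]
t=6: x=[77.5197 55.0278 31.3401 14.6534 5.6719 0.7959 0.0000] k=[73 54 36 19 5 0 0]
t=7: x=[69.5870 53.8757 36.2997 19.8347 6.6058 0.7959 0.0000] k=[71 50 34 15 9 2 0]
t=8: x=[67.2555 50.4717 33.6951 17.2966 9.1961 2.9145 0.3239] k=[68 50 33 15 11 8 0]
t=9: x=[64.6747 49.8713 32.9937 17.4490 11.5740 7.6613 1.2947] k=[70 46 28 20 16 13 0]
t=10: x=[65.7875 46.6206 29.6360 21.0012 16.7262 12.1190 2.1025] k=[69 49 26 16 21 10 1]
t=11: x=[65.3827 48.2706 28.0819 18.6168 19.2423 10.8628 2.5330] k=[68 45 32 23 23 11 1]
t=12: x=[63.9164 46.2206 32.7431 24.7998 21.9063 11.9098 2.6943] k=[61 42 35 30 24 12 4]
t=13: x=[57.4607 43.5223 35.4483 30.3578 23.8491 13.2688 5.5915] k=[62 39 36 33 25 10 2]
t=14: x=[57.8634 41.7244 36.1494 32.7781 24.7172 11.6482 3.4467] k=[63 44 38 34 20 12 5]
t=15: x=[59.4752 45.6708 38.4527 33.0300 21.5992 12.7987 6.5009] k=[63 47 42 28 21 15 4]

0.3308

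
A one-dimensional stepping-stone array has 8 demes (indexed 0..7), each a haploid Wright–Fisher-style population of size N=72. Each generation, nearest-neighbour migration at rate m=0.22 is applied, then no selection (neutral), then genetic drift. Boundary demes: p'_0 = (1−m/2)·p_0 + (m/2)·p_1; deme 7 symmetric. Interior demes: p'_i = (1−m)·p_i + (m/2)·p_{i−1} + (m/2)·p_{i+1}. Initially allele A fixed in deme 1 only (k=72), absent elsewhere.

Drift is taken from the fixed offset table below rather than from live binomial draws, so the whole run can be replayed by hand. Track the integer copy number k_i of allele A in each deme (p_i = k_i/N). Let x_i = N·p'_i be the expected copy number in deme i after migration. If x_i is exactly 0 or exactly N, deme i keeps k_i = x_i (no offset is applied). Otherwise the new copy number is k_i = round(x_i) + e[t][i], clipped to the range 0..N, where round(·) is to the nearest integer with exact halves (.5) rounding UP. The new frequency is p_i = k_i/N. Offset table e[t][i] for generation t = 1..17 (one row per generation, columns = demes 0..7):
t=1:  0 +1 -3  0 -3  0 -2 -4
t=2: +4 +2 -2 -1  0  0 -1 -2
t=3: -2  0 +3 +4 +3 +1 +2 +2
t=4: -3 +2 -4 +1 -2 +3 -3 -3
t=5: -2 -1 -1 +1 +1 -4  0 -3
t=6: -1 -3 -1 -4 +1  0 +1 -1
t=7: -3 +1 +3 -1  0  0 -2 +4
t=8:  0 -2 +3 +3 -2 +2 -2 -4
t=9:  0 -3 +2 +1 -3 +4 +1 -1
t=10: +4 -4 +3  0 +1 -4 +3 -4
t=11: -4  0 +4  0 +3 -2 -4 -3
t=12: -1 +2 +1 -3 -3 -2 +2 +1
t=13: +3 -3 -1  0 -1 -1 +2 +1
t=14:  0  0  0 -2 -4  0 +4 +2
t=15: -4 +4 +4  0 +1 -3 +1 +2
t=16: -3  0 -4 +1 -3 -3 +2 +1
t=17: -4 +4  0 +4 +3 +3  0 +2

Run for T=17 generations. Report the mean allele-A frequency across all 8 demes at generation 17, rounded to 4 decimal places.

0.1094

t=0: k=[0 72 0 0 0 0 0 0]
t=1: x=[7.9200 56.1600 7.9200 0.0000 0.0000 0.0000 0.0000 0.0000] k=[8 57 5 0 0 0 0 0]
t=2: x=[13.3900 45.8900 10.1700 0.5500 0.0000 0.0000 0.0000 0.0000] k=[17 48 8 0 0 0 0 0]
t=3: x=[20.4100 40.1900 11.5200 0.8800 0.0000 0.0000 0.0000 0.0000] k=[18 40 15 5 0 0 0 0]
t=4: x=[20.4200 34.8300 16.6500 5.5500 0.5500 0.0000 0.0000 0.0000] k=[17 37 13 7 0 0 0 0]
t=5: x=[19.2000 32.1600 14.9800 6.8900 0.7700 0.0000 0.0000 0.0000] k=[17 31 14 8 2 0 0 0]
t=6: x=[18.5400 27.5900 15.2100 8.0000 2.4400 0.2200 0.0000 0.0000] k=[18 25 14 4 3 0 0 0]
t=7: x=[18.7700 23.0200 14.1100 4.9900 2.7800 0.3300 0.0000 0.0000] k=[16 24 17 4 3 0 0 0]
t=8: x=[16.8800 22.3500 16.3400 5.3200 2.7800 0.3300 0.0000 0.0000] k=[17 20 19 8 1 2 0 0]
t=9: x=[17.3300 19.5600 17.9000 8.4400 1.8800 1.6700 0.2200 0.0000] k=[17 17 20 9 0 6 1 0]
t=10: x=[17.0000 17.3300 18.4600 9.2200 1.6500 4.7900 1.4400 0.1100] k=[21 13 21 9 3 1 4 0]
t=11: x=[20.1200 14.7600 18.8000 9.6600 3.4400 1.5500 3.2300 0.4400] k=[16 15 23 10 6 0 0 0]
t=12: x=[15.8900 15.9900 20.6900 10.9900 5.7800 0.6600 0.0000 0.0000] k=[15 18 22 8 3 0 0 0]
t=13: x=[15.3300 18.1100 20.0200 8.9900 3.2200 0.3300 0.0000 0.0000] k=[18 15 19 9 2 0 0 0]
t=14: x=[17.6700 15.7700 17.4600 9.3300 2.5500 0.2200 0.0000 0.0000] k=[18 16 17 7 0 0 0 0]
t=15: x=[17.7800 16.3300 15.7900 7.3300 0.7700 0.0000 0.0000 0.0000] k=[14 20 20 7 2 0 0 0]
t=16: x=[14.6600 19.3400 18.5700 7.8800 2.3300 0.2200 0.0000 0.0000] k=[12 19 15 9 0 0 0 0]
t=17: x=[12.7700 17.7900 14.7800 8.6700 0.9900 0.0000 0.0000 0.0000] k=[9 22 15 13 4 0 0 0]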